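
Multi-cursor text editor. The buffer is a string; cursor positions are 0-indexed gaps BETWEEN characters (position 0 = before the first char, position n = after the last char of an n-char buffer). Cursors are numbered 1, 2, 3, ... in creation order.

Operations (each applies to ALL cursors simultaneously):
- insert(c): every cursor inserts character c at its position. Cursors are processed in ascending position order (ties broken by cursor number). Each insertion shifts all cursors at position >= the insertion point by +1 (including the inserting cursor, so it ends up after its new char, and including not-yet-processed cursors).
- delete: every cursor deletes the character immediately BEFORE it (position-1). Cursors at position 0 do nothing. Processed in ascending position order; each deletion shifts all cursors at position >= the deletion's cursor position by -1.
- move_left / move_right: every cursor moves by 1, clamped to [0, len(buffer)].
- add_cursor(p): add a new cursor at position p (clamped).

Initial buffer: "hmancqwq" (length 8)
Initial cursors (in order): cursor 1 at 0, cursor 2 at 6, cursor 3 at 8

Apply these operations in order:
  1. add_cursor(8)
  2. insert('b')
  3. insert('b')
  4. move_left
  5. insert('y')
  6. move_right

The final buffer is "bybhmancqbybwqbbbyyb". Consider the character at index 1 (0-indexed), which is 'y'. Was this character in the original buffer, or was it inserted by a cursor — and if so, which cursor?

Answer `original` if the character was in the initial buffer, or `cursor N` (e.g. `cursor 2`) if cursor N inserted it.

Answer: cursor 1

Derivation:
After op 1 (add_cursor(8)): buffer="hmancqwq" (len 8), cursors c1@0 c2@6 c3@8 c4@8, authorship ........
After op 2 (insert('b')): buffer="bhmancqbwqbb" (len 12), cursors c1@1 c2@8 c3@12 c4@12, authorship 1......2..34
After op 3 (insert('b')): buffer="bbhmancqbbwqbbbb" (len 16), cursors c1@2 c2@10 c3@16 c4@16, authorship 11......22..3434
After op 4 (move_left): buffer="bbhmancqbbwqbbbb" (len 16), cursors c1@1 c2@9 c3@15 c4@15, authorship 11......22..3434
After op 5 (insert('y')): buffer="bybhmancqbybwqbbbyyb" (len 20), cursors c1@2 c2@11 c3@19 c4@19, authorship 111......222..343344
After op 6 (move_right): buffer="bybhmancqbybwqbbbyyb" (len 20), cursors c1@3 c2@12 c3@20 c4@20, authorship 111......222..343344
Authorship (.=original, N=cursor N): 1 1 1 . . . . . . 2 2 2 . . 3 4 3 3 4 4
Index 1: author = 1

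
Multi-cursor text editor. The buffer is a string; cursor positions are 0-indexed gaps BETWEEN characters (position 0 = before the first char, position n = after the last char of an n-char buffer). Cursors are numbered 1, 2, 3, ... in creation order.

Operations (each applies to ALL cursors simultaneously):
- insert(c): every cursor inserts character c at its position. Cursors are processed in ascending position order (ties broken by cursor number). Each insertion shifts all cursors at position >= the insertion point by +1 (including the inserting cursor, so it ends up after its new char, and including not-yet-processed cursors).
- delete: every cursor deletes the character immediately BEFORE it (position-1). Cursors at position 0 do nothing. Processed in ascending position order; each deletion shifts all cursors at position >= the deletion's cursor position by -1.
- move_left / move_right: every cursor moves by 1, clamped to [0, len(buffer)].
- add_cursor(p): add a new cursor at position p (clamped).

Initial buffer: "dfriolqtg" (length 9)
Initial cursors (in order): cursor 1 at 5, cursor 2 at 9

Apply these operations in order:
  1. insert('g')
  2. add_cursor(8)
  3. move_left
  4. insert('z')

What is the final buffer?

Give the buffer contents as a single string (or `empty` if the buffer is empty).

Answer: dfriozglzqtgzg

Derivation:
After op 1 (insert('g')): buffer="dfrioglqtgg" (len 11), cursors c1@6 c2@11, authorship .....1....2
After op 2 (add_cursor(8)): buffer="dfrioglqtgg" (len 11), cursors c1@6 c3@8 c2@11, authorship .....1....2
After op 3 (move_left): buffer="dfrioglqtgg" (len 11), cursors c1@5 c3@7 c2@10, authorship .....1....2
After op 4 (insert('z')): buffer="dfriozglzqtgzg" (len 14), cursors c1@6 c3@9 c2@13, authorship .....11.3...22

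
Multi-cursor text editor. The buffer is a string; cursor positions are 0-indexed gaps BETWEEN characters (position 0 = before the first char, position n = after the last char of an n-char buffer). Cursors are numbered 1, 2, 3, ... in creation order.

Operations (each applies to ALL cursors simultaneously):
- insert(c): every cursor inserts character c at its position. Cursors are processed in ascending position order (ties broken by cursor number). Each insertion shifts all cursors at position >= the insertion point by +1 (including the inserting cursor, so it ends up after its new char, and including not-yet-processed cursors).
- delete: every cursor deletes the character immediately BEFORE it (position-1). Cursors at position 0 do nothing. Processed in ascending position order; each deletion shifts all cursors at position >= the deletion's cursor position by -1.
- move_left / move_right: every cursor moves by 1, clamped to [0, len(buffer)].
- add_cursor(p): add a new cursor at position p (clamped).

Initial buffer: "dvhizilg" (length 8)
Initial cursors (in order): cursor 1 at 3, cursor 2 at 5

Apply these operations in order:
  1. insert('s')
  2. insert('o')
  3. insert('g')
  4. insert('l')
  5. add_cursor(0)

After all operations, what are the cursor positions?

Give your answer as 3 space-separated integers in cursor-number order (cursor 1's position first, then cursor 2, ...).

Answer: 7 13 0

Derivation:
After op 1 (insert('s')): buffer="dvhsizsilg" (len 10), cursors c1@4 c2@7, authorship ...1..2...
After op 2 (insert('o')): buffer="dvhsoizsoilg" (len 12), cursors c1@5 c2@9, authorship ...11..22...
After op 3 (insert('g')): buffer="dvhsogizsogilg" (len 14), cursors c1@6 c2@11, authorship ...111..222...
After op 4 (insert('l')): buffer="dvhsoglizsoglilg" (len 16), cursors c1@7 c2@13, authorship ...1111..2222...
After op 5 (add_cursor(0)): buffer="dvhsoglizsoglilg" (len 16), cursors c3@0 c1@7 c2@13, authorship ...1111..2222...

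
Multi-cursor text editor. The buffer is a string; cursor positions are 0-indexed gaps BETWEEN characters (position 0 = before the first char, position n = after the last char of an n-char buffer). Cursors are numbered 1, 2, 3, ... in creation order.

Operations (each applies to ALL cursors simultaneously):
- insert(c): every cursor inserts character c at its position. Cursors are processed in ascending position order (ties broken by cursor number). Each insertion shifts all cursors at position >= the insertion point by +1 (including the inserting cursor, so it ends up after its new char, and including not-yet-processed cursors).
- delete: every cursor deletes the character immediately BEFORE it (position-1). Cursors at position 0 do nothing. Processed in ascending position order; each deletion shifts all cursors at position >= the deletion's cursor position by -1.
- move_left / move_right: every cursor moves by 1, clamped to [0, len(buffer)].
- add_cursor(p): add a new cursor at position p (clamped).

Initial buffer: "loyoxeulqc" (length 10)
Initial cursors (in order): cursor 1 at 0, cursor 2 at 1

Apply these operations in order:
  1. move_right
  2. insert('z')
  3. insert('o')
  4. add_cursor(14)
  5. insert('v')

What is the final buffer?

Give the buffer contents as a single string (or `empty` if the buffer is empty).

Answer: lzovozovyoxeulqcv

Derivation:
After op 1 (move_right): buffer="loyoxeulqc" (len 10), cursors c1@1 c2@2, authorship ..........
After op 2 (insert('z')): buffer="lzozyoxeulqc" (len 12), cursors c1@2 c2@4, authorship .1.2........
After op 3 (insert('o')): buffer="lzoozoyoxeulqc" (len 14), cursors c1@3 c2@6, authorship .11.22........
After op 4 (add_cursor(14)): buffer="lzoozoyoxeulqc" (len 14), cursors c1@3 c2@6 c3@14, authorship .11.22........
After op 5 (insert('v')): buffer="lzovozovyoxeulqcv" (len 17), cursors c1@4 c2@8 c3@17, authorship .111.222........3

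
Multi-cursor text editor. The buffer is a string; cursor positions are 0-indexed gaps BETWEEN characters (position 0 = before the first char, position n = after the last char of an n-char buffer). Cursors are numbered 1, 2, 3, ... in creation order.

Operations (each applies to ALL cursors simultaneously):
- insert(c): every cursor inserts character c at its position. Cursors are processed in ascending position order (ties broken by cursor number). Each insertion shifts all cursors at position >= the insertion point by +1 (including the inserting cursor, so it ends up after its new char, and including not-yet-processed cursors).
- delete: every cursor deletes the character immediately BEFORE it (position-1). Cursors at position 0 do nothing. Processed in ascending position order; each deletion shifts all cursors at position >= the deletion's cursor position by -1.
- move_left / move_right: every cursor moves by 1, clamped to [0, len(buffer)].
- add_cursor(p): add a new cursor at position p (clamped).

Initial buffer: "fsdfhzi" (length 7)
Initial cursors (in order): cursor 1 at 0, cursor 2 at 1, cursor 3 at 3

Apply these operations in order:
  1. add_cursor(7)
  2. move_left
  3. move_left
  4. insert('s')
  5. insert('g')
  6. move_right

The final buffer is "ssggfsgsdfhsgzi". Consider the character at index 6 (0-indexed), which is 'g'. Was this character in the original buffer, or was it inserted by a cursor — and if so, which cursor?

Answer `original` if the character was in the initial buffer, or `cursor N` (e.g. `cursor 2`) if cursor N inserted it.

Answer: cursor 3

Derivation:
After op 1 (add_cursor(7)): buffer="fsdfhzi" (len 7), cursors c1@0 c2@1 c3@3 c4@7, authorship .......
After op 2 (move_left): buffer="fsdfhzi" (len 7), cursors c1@0 c2@0 c3@2 c4@6, authorship .......
After op 3 (move_left): buffer="fsdfhzi" (len 7), cursors c1@0 c2@0 c3@1 c4@5, authorship .......
After op 4 (insert('s')): buffer="ssfssdfhszi" (len 11), cursors c1@2 c2@2 c3@4 c4@9, authorship 12.3....4..
After op 5 (insert('g')): buffer="ssggfsgsdfhsgzi" (len 15), cursors c1@4 c2@4 c3@7 c4@13, authorship 1212.33....44..
After op 6 (move_right): buffer="ssggfsgsdfhsgzi" (len 15), cursors c1@5 c2@5 c3@8 c4@14, authorship 1212.33....44..
Authorship (.=original, N=cursor N): 1 2 1 2 . 3 3 . . . . 4 4 . .
Index 6: author = 3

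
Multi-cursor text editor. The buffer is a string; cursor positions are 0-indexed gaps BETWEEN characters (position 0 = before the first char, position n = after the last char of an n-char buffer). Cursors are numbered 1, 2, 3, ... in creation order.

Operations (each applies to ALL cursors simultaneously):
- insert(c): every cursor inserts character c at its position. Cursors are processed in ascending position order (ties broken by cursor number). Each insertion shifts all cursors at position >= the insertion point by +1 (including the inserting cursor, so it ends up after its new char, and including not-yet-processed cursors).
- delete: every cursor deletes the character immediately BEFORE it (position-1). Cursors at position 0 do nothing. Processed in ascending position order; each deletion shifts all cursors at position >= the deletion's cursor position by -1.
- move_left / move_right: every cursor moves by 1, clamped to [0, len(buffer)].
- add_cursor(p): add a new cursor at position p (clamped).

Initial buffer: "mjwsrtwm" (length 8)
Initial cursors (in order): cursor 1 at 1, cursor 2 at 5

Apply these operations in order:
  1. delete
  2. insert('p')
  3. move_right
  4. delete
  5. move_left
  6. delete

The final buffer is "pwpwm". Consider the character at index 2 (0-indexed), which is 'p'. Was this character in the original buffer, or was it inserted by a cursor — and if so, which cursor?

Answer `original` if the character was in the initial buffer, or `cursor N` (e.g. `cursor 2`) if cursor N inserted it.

After op 1 (delete): buffer="jwstwm" (len 6), cursors c1@0 c2@3, authorship ......
After op 2 (insert('p')): buffer="pjwsptwm" (len 8), cursors c1@1 c2@5, authorship 1...2...
After op 3 (move_right): buffer="pjwsptwm" (len 8), cursors c1@2 c2@6, authorship 1...2...
After op 4 (delete): buffer="pwspwm" (len 6), cursors c1@1 c2@4, authorship 1..2..
After op 5 (move_left): buffer="pwspwm" (len 6), cursors c1@0 c2@3, authorship 1..2..
After op 6 (delete): buffer="pwpwm" (len 5), cursors c1@0 c2@2, authorship 1.2..
Authorship (.=original, N=cursor N): 1 . 2 . .
Index 2: author = 2

Answer: cursor 2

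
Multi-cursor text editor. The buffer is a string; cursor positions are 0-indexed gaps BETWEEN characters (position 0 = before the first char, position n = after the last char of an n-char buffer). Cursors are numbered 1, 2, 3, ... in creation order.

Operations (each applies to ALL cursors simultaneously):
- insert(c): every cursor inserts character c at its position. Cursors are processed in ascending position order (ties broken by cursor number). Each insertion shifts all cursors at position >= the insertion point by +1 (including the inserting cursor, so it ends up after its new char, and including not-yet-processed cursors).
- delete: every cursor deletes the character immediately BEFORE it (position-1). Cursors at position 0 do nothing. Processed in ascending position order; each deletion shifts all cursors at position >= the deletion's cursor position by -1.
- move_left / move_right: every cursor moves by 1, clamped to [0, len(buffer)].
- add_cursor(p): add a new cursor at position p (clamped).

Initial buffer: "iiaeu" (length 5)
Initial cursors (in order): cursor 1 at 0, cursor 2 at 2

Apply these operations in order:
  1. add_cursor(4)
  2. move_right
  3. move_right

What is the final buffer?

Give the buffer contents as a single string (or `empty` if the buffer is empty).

After op 1 (add_cursor(4)): buffer="iiaeu" (len 5), cursors c1@0 c2@2 c3@4, authorship .....
After op 2 (move_right): buffer="iiaeu" (len 5), cursors c1@1 c2@3 c3@5, authorship .....
After op 3 (move_right): buffer="iiaeu" (len 5), cursors c1@2 c2@4 c3@5, authorship .....

Answer: iiaeu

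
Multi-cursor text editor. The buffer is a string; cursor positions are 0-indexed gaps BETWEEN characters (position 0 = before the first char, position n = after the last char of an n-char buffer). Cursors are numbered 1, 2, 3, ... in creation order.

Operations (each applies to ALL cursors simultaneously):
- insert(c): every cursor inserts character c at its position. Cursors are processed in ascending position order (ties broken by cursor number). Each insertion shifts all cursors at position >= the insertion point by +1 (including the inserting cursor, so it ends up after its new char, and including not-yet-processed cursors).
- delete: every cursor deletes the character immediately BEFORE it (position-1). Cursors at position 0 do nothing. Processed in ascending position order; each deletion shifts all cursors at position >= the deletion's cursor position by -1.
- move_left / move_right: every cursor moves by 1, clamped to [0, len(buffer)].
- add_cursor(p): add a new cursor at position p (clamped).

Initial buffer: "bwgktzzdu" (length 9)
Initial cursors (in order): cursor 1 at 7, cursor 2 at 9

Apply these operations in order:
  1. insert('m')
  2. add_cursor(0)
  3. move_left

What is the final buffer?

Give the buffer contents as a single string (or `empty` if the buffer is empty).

Answer: bwgktzzmdum

Derivation:
After op 1 (insert('m')): buffer="bwgktzzmdum" (len 11), cursors c1@8 c2@11, authorship .......1..2
After op 2 (add_cursor(0)): buffer="bwgktzzmdum" (len 11), cursors c3@0 c1@8 c2@11, authorship .......1..2
After op 3 (move_left): buffer="bwgktzzmdum" (len 11), cursors c3@0 c1@7 c2@10, authorship .......1..2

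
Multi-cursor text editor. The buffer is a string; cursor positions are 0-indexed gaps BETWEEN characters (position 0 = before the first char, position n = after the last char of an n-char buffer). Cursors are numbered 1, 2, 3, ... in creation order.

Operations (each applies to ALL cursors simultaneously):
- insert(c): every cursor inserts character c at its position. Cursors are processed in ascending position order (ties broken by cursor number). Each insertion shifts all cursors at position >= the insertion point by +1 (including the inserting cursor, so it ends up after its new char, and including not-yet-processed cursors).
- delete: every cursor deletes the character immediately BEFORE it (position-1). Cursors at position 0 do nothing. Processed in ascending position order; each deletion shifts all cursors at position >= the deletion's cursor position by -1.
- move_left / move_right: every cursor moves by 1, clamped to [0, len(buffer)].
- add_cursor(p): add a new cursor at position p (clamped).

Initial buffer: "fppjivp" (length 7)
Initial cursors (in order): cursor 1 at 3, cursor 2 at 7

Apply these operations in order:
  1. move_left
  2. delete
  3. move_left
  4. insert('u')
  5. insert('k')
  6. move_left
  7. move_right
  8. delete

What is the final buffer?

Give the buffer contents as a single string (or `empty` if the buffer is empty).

Answer: ufpjuip

Derivation:
After op 1 (move_left): buffer="fppjivp" (len 7), cursors c1@2 c2@6, authorship .......
After op 2 (delete): buffer="fpjip" (len 5), cursors c1@1 c2@4, authorship .....
After op 3 (move_left): buffer="fpjip" (len 5), cursors c1@0 c2@3, authorship .....
After op 4 (insert('u')): buffer="ufpjuip" (len 7), cursors c1@1 c2@5, authorship 1...2..
After op 5 (insert('k')): buffer="ukfpjukip" (len 9), cursors c1@2 c2@7, authorship 11...22..
After op 6 (move_left): buffer="ukfpjukip" (len 9), cursors c1@1 c2@6, authorship 11...22..
After op 7 (move_right): buffer="ukfpjukip" (len 9), cursors c1@2 c2@7, authorship 11...22..
After op 8 (delete): buffer="ufpjuip" (len 7), cursors c1@1 c2@5, authorship 1...2..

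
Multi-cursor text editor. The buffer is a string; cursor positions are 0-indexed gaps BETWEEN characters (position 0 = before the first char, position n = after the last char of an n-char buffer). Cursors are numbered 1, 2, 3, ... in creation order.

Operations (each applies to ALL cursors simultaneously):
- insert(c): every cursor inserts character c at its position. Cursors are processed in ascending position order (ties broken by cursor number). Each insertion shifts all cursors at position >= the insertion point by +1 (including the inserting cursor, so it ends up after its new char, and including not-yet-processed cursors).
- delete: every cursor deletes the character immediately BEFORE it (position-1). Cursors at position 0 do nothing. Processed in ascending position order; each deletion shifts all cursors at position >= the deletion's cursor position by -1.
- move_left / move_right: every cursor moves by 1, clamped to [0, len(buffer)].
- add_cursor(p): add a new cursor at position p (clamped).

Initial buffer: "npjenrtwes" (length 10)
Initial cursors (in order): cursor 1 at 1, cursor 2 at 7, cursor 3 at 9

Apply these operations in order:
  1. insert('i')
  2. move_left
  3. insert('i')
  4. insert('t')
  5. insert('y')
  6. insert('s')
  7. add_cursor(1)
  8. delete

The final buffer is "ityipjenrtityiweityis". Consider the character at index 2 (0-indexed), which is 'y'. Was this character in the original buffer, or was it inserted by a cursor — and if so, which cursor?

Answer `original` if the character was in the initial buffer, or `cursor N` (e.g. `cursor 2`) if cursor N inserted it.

After op 1 (insert('i')): buffer="nipjenrtiweis" (len 13), cursors c1@2 c2@9 c3@12, authorship .1......2..3.
After op 2 (move_left): buffer="nipjenrtiweis" (len 13), cursors c1@1 c2@8 c3@11, authorship .1......2..3.
After op 3 (insert('i')): buffer="niipjenrtiiweiis" (len 16), cursors c1@2 c2@10 c3@14, authorship .11......22..33.
After op 4 (insert('t')): buffer="nitipjenrtitiweitis" (len 19), cursors c1@3 c2@12 c3@17, authorship .111......222..333.
After op 5 (insert('y')): buffer="nityipjenrtityiweityis" (len 22), cursors c1@4 c2@14 c3@20, authorship .1111......2222..3333.
After op 6 (insert('s')): buffer="nitysipjenrtitysiweitysis" (len 25), cursors c1@5 c2@16 c3@23, authorship .11111......22222..33333.
After op 7 (add_cursor(1)): buffer="nitysipjenrtitysiweitysis" (len 25), cursors c4@1 c1@5 c2@16 c3@23, authorship .11111......22222..33333.
After op 8 (delete): buffer="ityipjenrtityiweityis" (len 21), cursors c4@0 c1@3 c2@13 c3@19, authorship 1111......2222..3333.
Authorship (.=original, N=cursor N): 1 1 1 1 . . . . . . 2 2 2 2 . . 3 3 3 3 .
Index 2: author = 1

Answer: cursor 1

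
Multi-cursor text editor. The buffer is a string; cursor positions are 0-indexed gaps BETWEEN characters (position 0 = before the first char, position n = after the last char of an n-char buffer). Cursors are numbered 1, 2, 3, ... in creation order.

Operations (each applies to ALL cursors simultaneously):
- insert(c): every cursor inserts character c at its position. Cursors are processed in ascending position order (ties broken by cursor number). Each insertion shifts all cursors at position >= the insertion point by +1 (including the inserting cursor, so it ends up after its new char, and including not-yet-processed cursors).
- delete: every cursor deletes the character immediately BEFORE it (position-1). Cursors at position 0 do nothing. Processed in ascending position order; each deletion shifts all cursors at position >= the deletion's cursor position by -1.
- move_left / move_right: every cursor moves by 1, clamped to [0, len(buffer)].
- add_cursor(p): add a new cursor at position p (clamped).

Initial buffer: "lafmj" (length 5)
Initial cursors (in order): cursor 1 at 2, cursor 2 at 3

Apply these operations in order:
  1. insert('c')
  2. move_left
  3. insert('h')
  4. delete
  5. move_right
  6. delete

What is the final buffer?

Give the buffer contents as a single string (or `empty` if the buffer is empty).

Answer: lafmj

Derivation:
After op 1 (insert('c')): buffer="lacfcmj" (len 7), cursors c1@3 c2@5, authorship ..1.2..
After op 2 (move_left): buffer="lacfcmj" (len 7), cursors c1@2 c2@4, authorship ..1.2..
After op 3 (insert('h')): buffer="lahcfhcmj" (len 9), cursors c1@3 c2@6, authorship ..11.22..
After op 4 (delete): buffer="lacfcmj" (len 7), cursors c1@2 c2@4, authorship ..1.2..
After op 5 (move_right): buffer="lacfcmj" (len 7), cursors c1@3 c2@5, authorship ..1.2..
After op 6 (delete): buffer="lafmj" (len 5), cursors c1@2 c2@3, authorship .....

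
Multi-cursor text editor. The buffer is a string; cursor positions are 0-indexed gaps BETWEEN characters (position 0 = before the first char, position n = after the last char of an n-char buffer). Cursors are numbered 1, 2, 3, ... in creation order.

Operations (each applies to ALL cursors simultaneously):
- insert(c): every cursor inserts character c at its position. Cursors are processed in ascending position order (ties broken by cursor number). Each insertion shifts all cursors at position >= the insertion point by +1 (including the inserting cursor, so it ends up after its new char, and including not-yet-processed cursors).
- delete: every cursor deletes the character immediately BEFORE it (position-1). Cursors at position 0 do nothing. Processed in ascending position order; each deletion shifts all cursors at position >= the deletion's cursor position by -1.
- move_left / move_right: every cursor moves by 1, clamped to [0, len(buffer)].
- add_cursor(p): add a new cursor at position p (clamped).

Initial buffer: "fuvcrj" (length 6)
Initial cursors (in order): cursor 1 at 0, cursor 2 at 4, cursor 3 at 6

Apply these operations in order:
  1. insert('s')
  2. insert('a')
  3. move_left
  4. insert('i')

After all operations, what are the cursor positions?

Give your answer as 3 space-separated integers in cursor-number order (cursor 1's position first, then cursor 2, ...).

After op 1 (insert('s')): buffer="sfuvcsrjs" (len 9), cursors c1@1 c2@6 c3@9, authorship 1....2..3
After op 2 (insert('a')): buffer="safuvcsarjsa" (len 12), cursors c1@2 c2@8 c3@12, authorship 11....22..33
After op 3 (move_left): buffer="safuvcsarjsa" (len 12), cursors c1@1 c2@7 c3@11, authorship 11....22..33
After op 4 (insert('i')): buffer="siafuvcsiarjsia" (len 15), cursors c1@2 c2@9 c3@14, authorship 111....222..333

Answer: 2 9 14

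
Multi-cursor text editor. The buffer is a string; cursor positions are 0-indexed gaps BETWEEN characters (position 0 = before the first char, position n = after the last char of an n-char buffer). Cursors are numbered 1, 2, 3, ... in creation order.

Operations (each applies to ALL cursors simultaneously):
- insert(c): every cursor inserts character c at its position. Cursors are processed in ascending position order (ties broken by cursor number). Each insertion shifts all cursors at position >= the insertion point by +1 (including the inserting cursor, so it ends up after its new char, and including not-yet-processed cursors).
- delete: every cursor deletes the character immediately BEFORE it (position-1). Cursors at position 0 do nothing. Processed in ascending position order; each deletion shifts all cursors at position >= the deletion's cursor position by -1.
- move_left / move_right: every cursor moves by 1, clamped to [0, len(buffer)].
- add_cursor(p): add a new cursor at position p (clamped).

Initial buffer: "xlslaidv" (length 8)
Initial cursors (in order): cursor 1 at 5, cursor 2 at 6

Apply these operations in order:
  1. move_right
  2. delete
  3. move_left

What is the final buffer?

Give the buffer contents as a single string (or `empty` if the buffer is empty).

Answer: xlslav

Derivation:
After op 1 (move_right): buffer="xlslaidv" (len 8), cursors c1@6 c2@7, authorship ........
After op 2 (delete): buffer="xlslav" (len 6), cursors c1@5 c2@5, authorship ......
After op 3 (move_left): buffer="xlslav" (len 6), cursors c1@4 c2@4, authorship ......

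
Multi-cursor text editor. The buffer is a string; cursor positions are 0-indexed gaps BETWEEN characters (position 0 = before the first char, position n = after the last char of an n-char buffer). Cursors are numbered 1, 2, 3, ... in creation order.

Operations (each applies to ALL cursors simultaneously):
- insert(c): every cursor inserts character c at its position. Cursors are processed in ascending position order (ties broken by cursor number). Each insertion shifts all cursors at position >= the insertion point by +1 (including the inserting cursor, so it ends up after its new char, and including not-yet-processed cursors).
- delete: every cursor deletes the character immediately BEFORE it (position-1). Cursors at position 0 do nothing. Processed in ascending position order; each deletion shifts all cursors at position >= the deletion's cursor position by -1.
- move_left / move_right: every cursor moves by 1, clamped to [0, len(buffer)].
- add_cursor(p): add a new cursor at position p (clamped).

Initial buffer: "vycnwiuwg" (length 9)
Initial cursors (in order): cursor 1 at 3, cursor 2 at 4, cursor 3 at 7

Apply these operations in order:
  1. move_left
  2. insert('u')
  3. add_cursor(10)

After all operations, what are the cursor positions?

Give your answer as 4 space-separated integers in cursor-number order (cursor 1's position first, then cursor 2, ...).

Answer: 3 5 9 10

Derivation:
After op 1 (move_left): buffer="vycnwiuwg" (len 9), cursors c1@2 c2@3 c3@6, authorship .........
After op 2 (insert('u')): buffer="vyucunwiuuwg" (len 12), cursors c1@3 c2@5 c3@9, authorship ..1.2...3...
After op 3 (add_cursor(10)): buffer="vyucunwiuuwg" (len 12), cursors c1@3 c2@5 c3@9 c4@10, authorship ..1.2...3...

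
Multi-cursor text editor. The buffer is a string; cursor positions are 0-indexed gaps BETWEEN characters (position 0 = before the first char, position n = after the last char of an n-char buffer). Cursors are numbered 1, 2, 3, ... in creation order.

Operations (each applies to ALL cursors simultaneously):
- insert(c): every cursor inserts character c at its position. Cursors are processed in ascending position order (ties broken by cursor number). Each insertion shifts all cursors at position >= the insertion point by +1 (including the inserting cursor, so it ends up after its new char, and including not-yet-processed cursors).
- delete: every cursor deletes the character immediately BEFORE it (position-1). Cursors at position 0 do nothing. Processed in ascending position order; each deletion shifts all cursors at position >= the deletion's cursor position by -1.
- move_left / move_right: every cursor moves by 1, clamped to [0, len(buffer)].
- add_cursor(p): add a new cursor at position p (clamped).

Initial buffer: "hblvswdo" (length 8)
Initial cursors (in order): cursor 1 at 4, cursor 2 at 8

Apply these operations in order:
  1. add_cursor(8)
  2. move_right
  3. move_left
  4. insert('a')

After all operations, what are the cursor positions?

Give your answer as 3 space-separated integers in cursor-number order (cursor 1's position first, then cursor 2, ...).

After op 1 (add_cursor(8)): buffer="hblvswdo" (len 8), cursors c1@4 c2@8 c3@8, authorship ........
After op 2 (move_right): buffer="hblvswdo" (len 8), cursors c1@5 c2@8 c3@8, authorship ........
After op 3 (move_left): buffer="hblvswdo" (len 8), cursors c1@4 c2@7 c3@7, authorship ........
After op 4 (insert('a')): buffer="hblvaswdaao" (len 11), cursors c1@5 c2@10 c3@10, authorship ....1...23.

Answer: 5 10 10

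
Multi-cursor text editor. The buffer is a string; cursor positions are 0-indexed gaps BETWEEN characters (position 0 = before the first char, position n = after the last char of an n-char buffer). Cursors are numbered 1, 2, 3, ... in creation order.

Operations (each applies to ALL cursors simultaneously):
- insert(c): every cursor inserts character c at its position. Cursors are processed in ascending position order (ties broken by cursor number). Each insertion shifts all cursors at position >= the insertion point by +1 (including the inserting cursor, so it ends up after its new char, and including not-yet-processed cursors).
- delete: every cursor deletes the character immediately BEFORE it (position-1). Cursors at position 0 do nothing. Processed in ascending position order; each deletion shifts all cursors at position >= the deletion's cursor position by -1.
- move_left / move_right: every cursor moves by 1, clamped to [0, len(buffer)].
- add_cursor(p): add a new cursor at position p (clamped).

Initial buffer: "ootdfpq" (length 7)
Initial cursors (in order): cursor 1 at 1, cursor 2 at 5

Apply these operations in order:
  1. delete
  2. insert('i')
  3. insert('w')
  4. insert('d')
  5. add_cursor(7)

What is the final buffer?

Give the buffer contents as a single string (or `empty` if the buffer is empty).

Answer: iwdotdiwdpq

Derivation:
After op 1 (delete): buffer="otdpq" (len 5), cursors c1@0 c2@3, authorship .....
After op 2 (insert('i')): buffer="iotdipq" (len 7), cursors c1@1 c2@5, authorship 1...2..
After op 3 (insert('w')): buffer="iwotdiwpq" (len 9), cursors c1@2 c2@7, authorship 11...22..
After op 4 (insert('d')): buffer="iwdotdiwdpq" (len 11), cursors c1@3 c2@9, authorship 111...222..
After op 5 (add_cursor(7)): buffer="iwdotdiwdpq" (len 11), cursors c1@3 c3@7 c2@9, authorship 111...222..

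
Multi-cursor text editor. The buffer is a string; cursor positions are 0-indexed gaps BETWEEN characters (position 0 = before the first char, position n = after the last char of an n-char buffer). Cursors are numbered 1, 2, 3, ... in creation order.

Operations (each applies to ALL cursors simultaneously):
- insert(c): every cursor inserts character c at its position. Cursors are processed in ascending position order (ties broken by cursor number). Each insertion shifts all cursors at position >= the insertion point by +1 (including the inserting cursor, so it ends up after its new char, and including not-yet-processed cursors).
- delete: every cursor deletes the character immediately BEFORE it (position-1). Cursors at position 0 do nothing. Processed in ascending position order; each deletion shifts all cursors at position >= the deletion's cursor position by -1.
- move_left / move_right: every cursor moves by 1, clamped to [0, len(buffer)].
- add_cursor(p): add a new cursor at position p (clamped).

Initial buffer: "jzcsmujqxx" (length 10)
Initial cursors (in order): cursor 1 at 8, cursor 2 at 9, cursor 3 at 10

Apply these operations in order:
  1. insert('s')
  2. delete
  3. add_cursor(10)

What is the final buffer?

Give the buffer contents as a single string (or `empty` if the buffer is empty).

After op 1 (insert('s')): buffer="jzcsmujqsxsxs" (len 13), cursors c1@9 c2@11 c3@13, authorship ........1.2.3
After op 2 (delete): buffer="jzcsmujqxx" (len 10), cursors c1@8 c2@9 c3@10, authorship ..........
After op 3 (add_cursor(10)): buffer="jzcsmujqxx" (len 10), cursors c1@8 c2@9 c3@10 c4@10, authorship ..........

Answer: jzcsmujqxx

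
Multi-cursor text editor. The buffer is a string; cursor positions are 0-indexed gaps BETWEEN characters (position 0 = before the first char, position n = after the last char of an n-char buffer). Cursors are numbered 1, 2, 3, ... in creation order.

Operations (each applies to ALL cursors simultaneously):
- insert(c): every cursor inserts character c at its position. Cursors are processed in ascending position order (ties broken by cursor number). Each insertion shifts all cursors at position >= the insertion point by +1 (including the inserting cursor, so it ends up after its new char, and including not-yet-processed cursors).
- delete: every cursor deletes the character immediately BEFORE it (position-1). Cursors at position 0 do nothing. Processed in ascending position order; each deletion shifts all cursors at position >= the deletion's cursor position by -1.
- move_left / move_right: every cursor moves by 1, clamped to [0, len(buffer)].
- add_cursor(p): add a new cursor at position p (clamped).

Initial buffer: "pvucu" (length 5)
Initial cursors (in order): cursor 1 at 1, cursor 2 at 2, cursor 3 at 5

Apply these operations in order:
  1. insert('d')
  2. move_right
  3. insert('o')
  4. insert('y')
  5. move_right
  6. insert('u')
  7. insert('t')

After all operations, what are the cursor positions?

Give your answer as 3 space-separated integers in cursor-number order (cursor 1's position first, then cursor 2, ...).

After op 1 (insert('d')): buffer="pdvducud" (len 8), cursors c1@2 c2@4 c3@8, authorship .1.2...3
After op 2 (move_right): buffer="pdvducud" (len 8), cursors c1@3 c2@5 c3@8, authorship .1.2...3
After op 3 (insert('o')): buffer="pdvoduocudo" (len 11), cursors c1@4 c2@7 c3@11, authorship .1.12.2..33
After op 4 (insert('y')): buffer="pdvoyduoycudoy" (len 14), cursors c1@5 c2@9 c3@14, authorship .1.112.22..333
After op 5 (move_right): buffer="pdvoyduoycudoy" (len 14), cursors c1@6 c2@10 c3@14, authorship .1.112.22..333
After op 6 (insert('u')): buffer="pdvoyduuoycuudoyu" (len 17), cursors c1@7 c2@12 c3@17, authorship .1.1121.22.2.3333
After op 7 (insert('t')): buffer="pdvoydutuoycutudoyut" (len 20), cursors c1@8 c2@14 c3@20, authorship .1.11211.22.22.33333

Answer: 8 14 20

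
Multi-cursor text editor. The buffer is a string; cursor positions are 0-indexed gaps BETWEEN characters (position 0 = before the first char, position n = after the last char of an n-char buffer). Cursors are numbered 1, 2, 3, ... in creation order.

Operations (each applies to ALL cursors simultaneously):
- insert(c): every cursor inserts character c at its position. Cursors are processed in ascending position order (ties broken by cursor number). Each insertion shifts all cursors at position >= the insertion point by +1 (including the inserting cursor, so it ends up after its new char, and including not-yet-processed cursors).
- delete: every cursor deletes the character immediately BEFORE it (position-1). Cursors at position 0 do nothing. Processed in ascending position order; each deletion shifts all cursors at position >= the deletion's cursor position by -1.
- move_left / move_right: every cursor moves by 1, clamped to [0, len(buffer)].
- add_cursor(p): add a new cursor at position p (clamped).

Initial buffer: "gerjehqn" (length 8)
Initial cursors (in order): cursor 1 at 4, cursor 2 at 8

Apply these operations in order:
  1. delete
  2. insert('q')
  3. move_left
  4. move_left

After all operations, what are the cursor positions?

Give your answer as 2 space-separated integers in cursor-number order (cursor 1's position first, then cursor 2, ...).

After op 1 (delete): buffer="gerehq" (len 6), cursors c1@3 c2@6, authorship ......
After op 2 (insert('q')): buffer="gerqehqq" (len 8), cursors c1@4 c2@8, authorship ...1...2
After op 3 (move_left): buffer="gerqehqq" (len 8), cursors c1@3 c2@7, authorship ...1...2
After op 4 (move_left): buffer="gerqehqq" (len 8), cursors c1@2 c2@6, authorship ...1...2

Answer: 2 6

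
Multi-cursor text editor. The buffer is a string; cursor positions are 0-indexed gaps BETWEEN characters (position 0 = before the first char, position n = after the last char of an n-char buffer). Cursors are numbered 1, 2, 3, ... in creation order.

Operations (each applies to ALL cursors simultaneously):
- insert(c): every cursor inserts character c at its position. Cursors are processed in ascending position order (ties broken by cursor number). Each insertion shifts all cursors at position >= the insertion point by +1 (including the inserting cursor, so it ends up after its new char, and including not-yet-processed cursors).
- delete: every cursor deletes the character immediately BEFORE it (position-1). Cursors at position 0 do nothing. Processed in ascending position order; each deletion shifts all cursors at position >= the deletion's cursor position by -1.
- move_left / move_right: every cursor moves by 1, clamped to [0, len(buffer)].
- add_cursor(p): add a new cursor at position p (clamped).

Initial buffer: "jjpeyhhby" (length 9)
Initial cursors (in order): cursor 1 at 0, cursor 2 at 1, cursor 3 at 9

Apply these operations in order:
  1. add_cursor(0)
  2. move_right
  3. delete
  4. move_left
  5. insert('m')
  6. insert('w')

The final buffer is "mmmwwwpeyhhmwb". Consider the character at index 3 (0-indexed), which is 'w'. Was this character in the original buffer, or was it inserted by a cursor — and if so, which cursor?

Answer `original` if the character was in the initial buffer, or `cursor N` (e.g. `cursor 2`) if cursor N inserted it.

After op 1 (add_cursor(0)): buffer="jjpeyhhby" (len 9), cursors c1@0 c4@0 c2@1 c3@9, authorship .........
After op 2 (move_right): buffer="jjpeyhhby" (len 9), cursors c1@1 c4@1 c2@2 c3@9, authorship .........
After op 3 (delete): buffer="peyhhb" (len 6), cursors c1@0 c2@0 c4@0 c3@6, authorship ......
After op 4 (move_left): buffer="peyhhb" (len 6), cursors c1@0 c2@0 c4@0 c3@5, authorship ......
After op 5 (insert('m')): buffer="mmmpeyhhmb" (len 10), cursors c1@3 c2@3 c4@3 c3@9, authorship 124.....3.
After op 6 (insert('w')): buffer="mmmwwwpeyhhmwb" (len 14), cursors c1@6 c2@6 c4@6 c3@13, authorship 124124.....33.
Authorship (.=original, N=cursor N): 1 2 4 1 2 4 . . . . . 3 3 .
Index 3: author = 1

Answer: cursor 1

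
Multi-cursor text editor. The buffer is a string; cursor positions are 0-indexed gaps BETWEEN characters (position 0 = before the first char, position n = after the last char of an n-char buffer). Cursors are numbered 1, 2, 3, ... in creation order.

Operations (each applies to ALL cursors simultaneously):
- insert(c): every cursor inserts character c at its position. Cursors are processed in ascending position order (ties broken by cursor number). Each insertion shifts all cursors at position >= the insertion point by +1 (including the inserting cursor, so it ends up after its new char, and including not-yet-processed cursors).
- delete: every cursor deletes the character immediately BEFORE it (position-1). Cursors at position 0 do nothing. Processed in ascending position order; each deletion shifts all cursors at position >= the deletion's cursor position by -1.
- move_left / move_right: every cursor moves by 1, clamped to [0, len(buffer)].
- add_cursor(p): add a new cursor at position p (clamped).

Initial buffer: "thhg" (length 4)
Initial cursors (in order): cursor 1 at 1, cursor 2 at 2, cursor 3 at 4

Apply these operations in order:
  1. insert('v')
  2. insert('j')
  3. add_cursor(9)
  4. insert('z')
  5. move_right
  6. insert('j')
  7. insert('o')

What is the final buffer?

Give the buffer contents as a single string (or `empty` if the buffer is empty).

After op 1 (insert('v')): buffer="tvhvhgv" (len 7), cursors c1@2 c2@4 c3@7, authorship .1.2..3
After op 2 (insert('j')): buffer="tvjhvjhgvj" (len 10), cursors c1@3 c2@6 c3@10, authorship .11.22..33
After op 3 (add_cursor(9)): buffer="tvjhvjhgvj" (len 10), cursors c1@3 c2@6 c4@9 c3@10, authorship .11.22..33
After op 4 (insert('z')): buffer="tvjzhvjzhgvzjz" (len 14), cursors c1@4 c2@8 c4@12 c3@14, authorship .111.222..3433
After op 5 (move_right): buffer="tvjzhvjzhgvzjz" (len 14), cursors c1@5 c2@9 c4@13 c3@14, authorship .111.222..3433
After op 6 (insert('j')): buffer="tvjzhjvjzhjgvzjjzj" (len 18), cursors c1@6 c2@11 c4@16 c3@18, authorship .111.1222.2.343433
After op 7 (insert('o')): buffer="tvjzhjovjzhjogvzjjozjo" (len 22), cursors c1@7 c2@13 c4@19 c3@22, authorship .111.11222.22.34344333

Answer: tvjzhjovjzhjogvzjjozjo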